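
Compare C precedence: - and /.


'/' is multiplicative (level 10); '-' is additive (level 9)
Higher level binds tighter
'/' has higher precedence than '-'


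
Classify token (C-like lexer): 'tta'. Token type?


Pattern: letter/underscore followed by alphanumerics, not a keyword
Type: IDENTIFIER


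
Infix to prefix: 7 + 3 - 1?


left-to-right (same/higher precedence on left): tree is (- (+ 7 3) 1)
Prefix: - + 7 3 1


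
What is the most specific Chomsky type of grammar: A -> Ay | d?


Left-linear: every RHS is a terminal or one nonterminal followed by a terminal
Classification: Type 3 (Regular)


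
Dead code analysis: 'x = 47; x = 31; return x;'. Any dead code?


first assignment to x is overwritten before any read
Dead: 'x = 47'


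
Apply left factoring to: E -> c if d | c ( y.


Common prefix: 'c'
Factored: E -> c E', E' -> if d | ( y


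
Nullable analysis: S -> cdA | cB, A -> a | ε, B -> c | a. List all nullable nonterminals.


A nonterminal is nullable iff some alternative derives ε (directly, or every symbol in it is nullable)
Nullable: {A}


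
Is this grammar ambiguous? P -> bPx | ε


balanced b^n…x^n: each string has a unique parse
Unambiguous


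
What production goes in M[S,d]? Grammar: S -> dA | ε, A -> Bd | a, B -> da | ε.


For [S, d]: 'd' ∈ FIRST(dA)
Entry: S -> dA


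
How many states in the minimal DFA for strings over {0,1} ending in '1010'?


Track the longest suffix of input matching a prefix of '1010': 5 classes (prefixes of length 0..4)
Minimal DFA: 5 states


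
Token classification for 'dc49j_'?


Pattern: letter/underscore followed by alphanumerics, not a keyword
Type: IDENTIFIER


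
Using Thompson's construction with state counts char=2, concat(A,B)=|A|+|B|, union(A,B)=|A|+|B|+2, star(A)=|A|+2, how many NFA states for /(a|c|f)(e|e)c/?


Syntax tree has 6 char leaf(s), 3 union(s), 0 star(s)
chars contribute 6×2 = 12; each union adds +2; each star adds +2
Total: 12 + 6 + 0 = 18 states


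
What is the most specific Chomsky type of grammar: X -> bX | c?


Right-linear: every RHS is a terminal or a terminal followed by one nonterminal
Classification: Type 3 (Regular)


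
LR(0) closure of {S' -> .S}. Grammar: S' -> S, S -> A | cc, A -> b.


Start: S' -> .S
For each item with dot before a nonterminal B, add B -> .γ for every B-production
Closure: [S' -> .S, S -> .A, S -> .cc, A -> .b]


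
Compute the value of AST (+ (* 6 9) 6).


Evaluate inner: (* 6 9) = 54
Evaluate root: (+ 54 6) = 60
Result: 60


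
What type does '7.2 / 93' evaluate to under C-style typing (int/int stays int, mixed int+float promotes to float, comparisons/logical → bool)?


Operand types: float / int
Rule: mixed int/float promotes to float; int/int stays int
Result type: float


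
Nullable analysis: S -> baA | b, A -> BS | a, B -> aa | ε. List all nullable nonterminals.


A nonterminal is nullable iff some alternative derives ε (directly, or every symbol in it is nullable)
Nullable: {B}


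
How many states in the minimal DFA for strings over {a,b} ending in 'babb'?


Track the longest suffix of input matching a prefix of 'babb': 5 classes (prefixes of length 0..4)
Minimal DFA: 5 states


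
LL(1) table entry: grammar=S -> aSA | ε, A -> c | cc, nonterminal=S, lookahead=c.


For [S, c]: ε is nullable and 'c' ∈ FOLLOW(S)
Entry: S -> ε


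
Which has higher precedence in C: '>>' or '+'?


'+' is additive (level 9); '>>' is shift (level 8)
Higher level binds tighter
'+' has higher precedence than '>>'


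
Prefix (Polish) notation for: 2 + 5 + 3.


left-to-right (same/higher precedence on left): tree is (+ (+ 2 5) 3)
Prefix: + + 2 5 3


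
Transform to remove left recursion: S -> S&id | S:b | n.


Left-recursive alternatives: S&id, S:b; non-recursive: n
Introduce S': S -> nS', S' -> &idS' | :bS' | ε


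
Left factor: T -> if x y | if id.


Common prefix: 'if'
Factored: T -> if T', T' -> x y | id


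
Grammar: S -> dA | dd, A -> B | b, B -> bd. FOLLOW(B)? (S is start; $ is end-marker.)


$ ∈ FOLLOW(S). For each A -> αBβ: add FIRST(β)\{ε} to FOLLOW(B); if β nullable, add FOLLOW(A).
FOLLOW(B) = {$}


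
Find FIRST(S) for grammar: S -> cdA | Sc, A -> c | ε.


Per alternative of S: FIRST(cdA) = {c}; FIRST(Sc) = {c}
FIRST(S) = {c}


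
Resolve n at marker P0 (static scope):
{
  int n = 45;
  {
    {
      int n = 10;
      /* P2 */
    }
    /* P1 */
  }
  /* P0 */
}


n declared in the same block as P0
n = 45


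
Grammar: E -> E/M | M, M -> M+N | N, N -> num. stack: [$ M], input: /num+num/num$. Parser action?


lookahead ∉ {+} so M won't extend; reduce E -> M
Action: reduce (E -> M)


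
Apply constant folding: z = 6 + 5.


6 + 5 = 11 at compile time
Optimized: z = 11


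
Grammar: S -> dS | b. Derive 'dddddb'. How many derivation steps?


Derivation: S => dS => ddS => dddS => ddddS => dddddS => dddddb
Steps: 6


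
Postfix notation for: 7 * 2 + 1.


Left to right (same or higher precedence on left)
Postfix: 7 2 * 1 +


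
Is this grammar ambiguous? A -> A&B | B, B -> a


precedence layered via separate nonterminal B: deterministic
Unambiguous


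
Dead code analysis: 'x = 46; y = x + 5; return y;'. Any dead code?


x is read by y's definition; y is returned
No dead code


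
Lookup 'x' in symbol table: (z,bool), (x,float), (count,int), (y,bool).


Lookup 'x' → type float


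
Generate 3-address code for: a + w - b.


Break into single-operator statements:
t1 = a + w
t2 = t1 - b


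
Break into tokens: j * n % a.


Scan left to right, longest-match per lexeme
Tokens: ID(j), OP(*), ID(n), OP(%), ID(a)


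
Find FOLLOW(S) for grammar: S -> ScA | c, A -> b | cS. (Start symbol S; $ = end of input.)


$ ∈ FOLLOW(S). For each A -> αBβ: add FIRST(β)\{ε} to FOLLOW(B); if β nullable, add FOLLOW(A).
FOLLOW(S) = {$, c}


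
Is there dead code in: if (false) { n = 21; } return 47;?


condition is constant false, so the whole block is unreachable
Dead: 'if (false) { n = 21; }'


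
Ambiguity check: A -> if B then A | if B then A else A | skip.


dangling else: 'if B then if B then skip else skip' parses two ways
Ambiguous


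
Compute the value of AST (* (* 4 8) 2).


Evaluate inner: (* 4 8) = 32
Evaluate root: (* 32 2) = 64
Result: 64


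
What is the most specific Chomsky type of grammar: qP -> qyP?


LHS has context (more than one symbol) and |LHS| ≤ |RHS|
Classification: Type 1 (Context-Sensitive)


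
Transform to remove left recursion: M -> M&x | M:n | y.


Left-recursive alternatives: M&x, M:n; non-recursive: y
Introduce M': M -> yM', M' -> &xM' | :nM' | ε


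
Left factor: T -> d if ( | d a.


Common prefix: 'd'
Factored: T -> d T', T' -> if ( | a


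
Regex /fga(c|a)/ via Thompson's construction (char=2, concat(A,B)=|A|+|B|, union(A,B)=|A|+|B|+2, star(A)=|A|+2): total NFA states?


Syntax tree has 5 char leaf(s), 1 union(s), 0 star(s)
chars contribute 5×2 = 10; each union adds +2; each star adds +2
Total: 10 + 2 + 0 = 12 states


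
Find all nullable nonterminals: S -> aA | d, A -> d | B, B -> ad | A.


A nonterminal is nullable iff some alternative derives ε (directly, or every symbol in it is nullable)
Nullable: {}


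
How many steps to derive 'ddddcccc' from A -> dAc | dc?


Derivation: A => dAc => ddAcc => dddAccc => ddddcccc
Steps: 4


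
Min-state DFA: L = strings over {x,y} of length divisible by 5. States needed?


Track length mod 5: states 0..4, accept at 0
Minimal DFA: 5 states


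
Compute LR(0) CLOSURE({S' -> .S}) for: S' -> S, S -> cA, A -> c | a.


Start: S' -> .S
For each item with dot before a nonterminal B, add B -> .γ for every B-production
Closure: [S' -> .S, S -> .cA]


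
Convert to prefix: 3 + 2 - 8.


left-to-right (same/higher precedence on left): tree is (- (+ 3 2) 8)
Prefix: - + 3 2 8


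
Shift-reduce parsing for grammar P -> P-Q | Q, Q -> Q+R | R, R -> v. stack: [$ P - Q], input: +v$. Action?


'+' can extend Q; shift to build Q -> Q+R
Action: shift


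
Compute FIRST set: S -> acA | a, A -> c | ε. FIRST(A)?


Per alternative of A: FIRST(c) = {c}; FIRST(ε) = {ε}
FIRST(A) = {c, ε}


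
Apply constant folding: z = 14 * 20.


14 * 20 = 280 at compile time
Optimized: z = 280


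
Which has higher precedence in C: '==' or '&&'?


'==' is equality (level 6); '&&' is logical AND (level 2)
Higher level binds tighter
'==' has higher precedence than '&&'


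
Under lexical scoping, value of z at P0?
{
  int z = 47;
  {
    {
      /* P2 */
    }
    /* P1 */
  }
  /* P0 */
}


z declared in the same block as P0
z = 47


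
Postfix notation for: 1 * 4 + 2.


Left to right (same or higher precedence on left)
Postfix: 1 4 * 2 +


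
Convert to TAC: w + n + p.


Break into single-operator statements:
t1 = w + n
t2 = t1 + p


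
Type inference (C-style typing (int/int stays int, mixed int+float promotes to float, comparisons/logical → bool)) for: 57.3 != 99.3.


Operand types: float != float
Rule: comparison yields bool
Result type: bool


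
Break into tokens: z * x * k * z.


Scan left to right, longest-match per lexeme
Tokens: ID(z), OP(*), ID(x), OP(*), ID(k), OP(*), ID(z)


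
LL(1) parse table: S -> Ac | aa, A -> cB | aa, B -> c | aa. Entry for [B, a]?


For [B, a]: 'a' ∈ FIRST(aa)
Entry: B -> aa


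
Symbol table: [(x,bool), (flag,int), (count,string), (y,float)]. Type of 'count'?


Lookup 'count' → type string


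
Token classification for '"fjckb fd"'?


Pattern: double-quoted sequence
Type: STRING_LITERAL


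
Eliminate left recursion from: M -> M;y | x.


Left-recursive alternatives: M;y; non-recursive: x
Introduce M': M -> xM', M' -> ;yM' | ε


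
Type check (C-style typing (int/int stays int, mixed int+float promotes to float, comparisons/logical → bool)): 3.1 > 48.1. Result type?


Operand types: float > float
Rule: comparison yields bool
Result type: bool


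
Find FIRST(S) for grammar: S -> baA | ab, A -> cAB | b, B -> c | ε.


Per alternative of S: FIRST(baA) = {b}; FIRST(ab) = {a}
FIRST(S) = {a, b}


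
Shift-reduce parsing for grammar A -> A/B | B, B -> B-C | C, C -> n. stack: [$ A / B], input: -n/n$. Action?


'-' can extend B; shift to build B -> B-C
Action: shift


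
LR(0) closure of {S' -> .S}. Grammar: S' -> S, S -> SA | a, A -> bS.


Start: S' -> .S
For each item with dot before a nonterminal B, add B -> .γ for every B-production
Closure: [S' -> .S, S -> .SA, S -> .a]


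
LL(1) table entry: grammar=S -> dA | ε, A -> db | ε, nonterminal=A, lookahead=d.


For [A, d]: 'd' ∈ FIRST(db)
Entry: A -> db


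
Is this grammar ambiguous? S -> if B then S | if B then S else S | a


dangling else: 'if B then if B then a else a' parses two ways
Ambiguous


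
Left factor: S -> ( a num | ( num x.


Common prefix: '('
Factored: S -> ( S', S' -> a num | num x


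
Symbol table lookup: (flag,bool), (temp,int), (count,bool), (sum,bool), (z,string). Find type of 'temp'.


Lookup 'temp' → type int


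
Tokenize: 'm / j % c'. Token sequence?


Scan left to right, longest-match per lexeme
Tokens: ID(m), OP(/), ID(j), OP(%), ID(c)


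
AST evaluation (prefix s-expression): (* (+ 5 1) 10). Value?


Evaluate inner: (+ 5 1) = 6
Evaluate root: (* 6 10) = 60
Result: 60


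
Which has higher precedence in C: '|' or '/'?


'/' is multiplicative (level 10); '|' is bitwise OR (level 3)
Higher level binds tighter
'/' has higher precedence than '|'


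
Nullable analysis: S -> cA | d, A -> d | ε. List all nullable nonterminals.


A nonterminal is nullable iff some alternative derives ε (directly, or every symbol in it is nullable)
Nullable: {A}


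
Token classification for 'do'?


Pattern: reserved word
Type: KEYWORD


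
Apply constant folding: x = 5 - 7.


5 - 7 = -2 at compile time
Optimized: x = -2


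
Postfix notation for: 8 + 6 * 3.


* has higher precedence, evaluate 6*3 first
Postfix: 8 6 3 * +


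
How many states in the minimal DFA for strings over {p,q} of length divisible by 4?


Track length mod 4: states 0..3, accept at 0
Minimal DFA: 4 states


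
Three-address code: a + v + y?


Break into single-operator statements:
t1 = a + v
t2 = t1 + y


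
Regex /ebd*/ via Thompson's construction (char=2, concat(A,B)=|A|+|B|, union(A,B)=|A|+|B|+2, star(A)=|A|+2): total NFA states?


Syntax tree has 3 char leaf(s), 0 union(s), 1 star(s)
chars contribute 3×2 = 6; each union adds +2; each star adds +2
Total: 6 + 0 + 2 = 8 states


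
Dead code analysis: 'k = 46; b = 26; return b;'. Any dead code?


k is assigned but never read
Dead: 'k = 46'


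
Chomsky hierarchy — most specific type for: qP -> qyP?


LHS has context (more than one symbol) and |LHS| ≤ |RHS|
Classification: Type 1 (Context-Sensitive)


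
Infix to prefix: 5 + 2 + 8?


left-to-right (same/higher precedence on left): tree is (+ (+ 5 2) 8)
Prefix: + + 5 2 8


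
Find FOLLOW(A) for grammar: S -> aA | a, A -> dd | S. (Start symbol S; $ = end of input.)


$ ∈ FOLLOW(S). For each A -> αBβ: add FIRST(β)\{ε} to FOLLOW(B); if β nullable, add FOLLOW(A).
FOLLOW(A) = {$}


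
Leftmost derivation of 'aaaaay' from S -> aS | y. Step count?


Derivation: S => aS => aaS => aaaS => aaaaS => aaaaaS => aaaaay
Steps: 6


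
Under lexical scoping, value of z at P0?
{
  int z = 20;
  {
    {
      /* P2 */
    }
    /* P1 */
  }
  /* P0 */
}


z declared in the same block as P0
z = 20


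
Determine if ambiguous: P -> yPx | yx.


balanced y^n…x^n: each string has a unique parse
Unambiguous


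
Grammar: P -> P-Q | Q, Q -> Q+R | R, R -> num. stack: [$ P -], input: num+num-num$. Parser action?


no handle ('P-' is not any RHS); shift 'num'
Action: shift


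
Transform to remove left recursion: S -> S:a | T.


Left-recursive alternatives: S:a; non-recursive: T
Introduce S': S -> TS', S' -> :aS' | ε


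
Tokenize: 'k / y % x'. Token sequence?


Scan left to right, longest-match per lexeme
Tokens: ID(k), OP(/), ID(y), OP(%), ID(x)


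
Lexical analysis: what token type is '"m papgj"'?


Pattern: double-quoted sequence
Type: STRING_LITERAL


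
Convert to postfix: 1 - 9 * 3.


* has higher precedence, evaluate 9*3 first
Postfix: 1 9 3 * -


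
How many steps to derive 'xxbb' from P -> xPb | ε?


Derivation: P => xPb => xxPbb => xxbb
Steps: 3


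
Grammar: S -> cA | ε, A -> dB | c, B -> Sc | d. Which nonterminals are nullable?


A nonterminal is nullable iff some alternative derives ε (directly, or every symbol in it is nullable)
Nullable: {S}


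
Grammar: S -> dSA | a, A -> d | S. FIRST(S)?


Per alternative of S: FIRST(dSA) = {d}; FIRST(a) = {a}
FIRST(S) = {a, d}


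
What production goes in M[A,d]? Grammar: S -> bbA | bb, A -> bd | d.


For [A, d]: 'd' ∈ FIRST(d)
Entry: A -> d


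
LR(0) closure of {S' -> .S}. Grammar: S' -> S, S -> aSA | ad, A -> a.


Start: S' -> .S
For each item with dot before a nonterminal B, add B -> .γ for every B-production
Closure: [S' -> .S, S -> .aSA, S -> .ad]


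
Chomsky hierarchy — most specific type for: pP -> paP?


LHS has context (more than one symbol) and |LHS| ≤ |RHS|
Classification: Type 1 (Context-Sensitive)


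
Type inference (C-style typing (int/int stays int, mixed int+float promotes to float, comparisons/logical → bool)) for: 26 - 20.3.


Operand types: int - float
Rule: mixed int/float promotes to float; int/int stays int
Result type: float


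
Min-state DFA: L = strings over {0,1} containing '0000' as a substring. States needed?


KMP-style automaton: 4 progress states + 1 absorbing accept = 5
Minimal DFA: 5 states


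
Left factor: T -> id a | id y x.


Common prefix: 'id'
Factored: T -> id T', T' -> a | y x


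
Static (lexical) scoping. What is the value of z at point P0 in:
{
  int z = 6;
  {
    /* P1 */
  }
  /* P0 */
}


z declared in the same block as P0
z = 6


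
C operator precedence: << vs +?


'+' is additive (level 9); '<<' is shift (level 8)
Higher level binds tighter
'+' has higher precedence than '<<'


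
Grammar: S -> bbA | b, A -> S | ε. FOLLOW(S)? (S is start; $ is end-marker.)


$ ∈ FOLLOW(S). For each A -> αBβ: add FIRST(β)\{ε} to FOLLOW(B); if β nullable, add FOLLOW(A).
FOLLOW(S) = {$}


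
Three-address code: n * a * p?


Break into single-operator statements:
t1 = n * a
t2 = t1 * p


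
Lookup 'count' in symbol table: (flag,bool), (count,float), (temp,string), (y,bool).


Lookup 'count' → type float


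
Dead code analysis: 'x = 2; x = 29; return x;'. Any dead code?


first assignment to x is overwritten before any read
Dead: 'x = 2'


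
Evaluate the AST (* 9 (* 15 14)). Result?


Evaluate inner: (* 15 14) = 210
Evaluate root: (* 9 210) = 1890
Result: 1890


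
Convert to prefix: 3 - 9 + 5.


left-to-right (same/higher precedence on left): tree is (+ (- 3 9) 5)
Prefix: + - 3 9 5


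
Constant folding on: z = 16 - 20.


16 - 20 = -4 at compile time
Optimized: z = -4


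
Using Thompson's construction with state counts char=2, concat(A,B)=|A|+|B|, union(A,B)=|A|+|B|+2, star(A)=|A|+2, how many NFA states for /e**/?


Syntax tree has 1 char leaf(s), 0 union(s), 2 star(s)
chars contribute 1×2 = 2; each union adds +2; each star adds +2
Total: 2 + 0 + 4 = 6 states


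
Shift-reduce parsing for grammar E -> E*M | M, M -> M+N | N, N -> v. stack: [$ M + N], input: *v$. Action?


handle 'M+N' on top
Action: reduce (M -> M+N)


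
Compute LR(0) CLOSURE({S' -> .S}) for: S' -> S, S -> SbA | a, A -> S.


Start: S' -> .S
For each item with dot before a nonterminal B, add B -> .γ for every B-production
Closure: [S' -> .S, S -> .SbA, S -> .a]


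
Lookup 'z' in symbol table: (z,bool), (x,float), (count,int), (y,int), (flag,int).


Lookup 'z' → type bool


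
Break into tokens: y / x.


Scan left to right, longest-match per lexeme
Tokens: ID(y), OP(/), ID(x)


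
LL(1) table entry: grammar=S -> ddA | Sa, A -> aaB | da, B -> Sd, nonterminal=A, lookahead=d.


For [A, d]: 'd' ∈ FIRST(da)
Entry: A -> da


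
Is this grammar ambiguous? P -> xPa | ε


balanced x^n…a^n: each string has a unique parse
Unambiguous


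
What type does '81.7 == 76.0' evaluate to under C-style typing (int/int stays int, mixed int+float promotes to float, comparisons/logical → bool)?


Operand types: float == float
Rule: comparison yields bool
Result type: bool


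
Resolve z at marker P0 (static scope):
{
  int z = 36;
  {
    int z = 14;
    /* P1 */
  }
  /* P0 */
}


z declared in the same block as P0
z = 36


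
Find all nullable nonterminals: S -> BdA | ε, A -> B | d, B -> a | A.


A nonterminal is nullable iff some alternative derives ε (directly, or every symbol in it is nullable)
Nullable: {S}


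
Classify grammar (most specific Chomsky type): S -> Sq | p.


Left-linear: every RHS is a terminal or one nonterminal followed by a terminal
Classification: Type 3 (Regular)


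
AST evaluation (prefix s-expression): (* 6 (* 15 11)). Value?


Evaluate inner: (* 15 11) = 165
Evaluate root: (* 6 165) = 990
Result: 990


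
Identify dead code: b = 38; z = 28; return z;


b is assigned but never read
Dead: 'b = 38'


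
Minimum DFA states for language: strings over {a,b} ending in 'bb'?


Track the longest suffix of input matching a prefix of 'bb': 3 classes (prefixes of length 0..2)
Minimal DFA: 3 states


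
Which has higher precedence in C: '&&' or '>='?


'>=' is relational (level 7); '&&' is logical AND (level 2)
Higher level binds tighter
'>=' has higher precedence than '&&'


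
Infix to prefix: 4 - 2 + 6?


left-to-right (same/higher precedence on left): tree is (+ (- 4 2) 6)
Prefix: + - 4 2 6


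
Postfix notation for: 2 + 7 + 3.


Left to right (same or higher precedence on left)
Postfix: 2 7 + 3 +


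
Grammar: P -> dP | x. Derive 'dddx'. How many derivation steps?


Derivation: P => dP => ddP => dddP => dddx
Steps: 4


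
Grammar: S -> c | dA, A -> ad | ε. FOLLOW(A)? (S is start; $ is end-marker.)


$ ∈ FOLLOW(S). For each A -> αBβ: add FIRST(β)\{ε} to FOLLOW(B); if β nullable, add FOLLOW(A).
FOLLOW(A) = {$}


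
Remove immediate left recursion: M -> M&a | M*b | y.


Left-recursive alternatives: M&a, M*b; non-recursive: y
Introduce M': M -> yM', M' -> &aM' | *bM' | ε


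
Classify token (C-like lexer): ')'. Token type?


Pattern: delimiter/punctuation
Type: PUNCTUATION


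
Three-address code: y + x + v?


Break into single-operator statements:
t1 = y + x
t2 = t1 + v


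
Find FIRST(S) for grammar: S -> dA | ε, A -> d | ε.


Per alternative of S: FIRST(dA) = {d}; FIRST(ε) = {ε}
FIRST(S) = {d, ε}


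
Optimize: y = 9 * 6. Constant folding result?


9 * 6 = 54 at compile time
Optimized: y = 54


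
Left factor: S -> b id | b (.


Common prefix: 'b'
Factored: S -> b S', S' -> id | (


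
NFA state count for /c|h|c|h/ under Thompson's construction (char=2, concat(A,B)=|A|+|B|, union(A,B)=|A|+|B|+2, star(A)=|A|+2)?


Syntax tree has 4 char leaf(s), 3 union(s), 0 star(s)
chars contribute 4×2 = 8; each union adds +2; each star adds +2
Total: 8 + 6 + 0 = 14 states


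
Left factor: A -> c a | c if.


Common prefix: 'c'
Factored: A -> c A', A' -> a | if


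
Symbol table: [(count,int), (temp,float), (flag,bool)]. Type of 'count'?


Lookup 'count' → type int


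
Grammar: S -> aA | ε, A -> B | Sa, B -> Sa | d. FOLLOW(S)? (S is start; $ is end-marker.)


$ ∈ FOLLOW(S). For each A -> αBβ: add FIRST(β)\{ε} to FOLLOW(B); if β nullable, add FOLLOW(A).
FOLLOW(S) = {$, a}


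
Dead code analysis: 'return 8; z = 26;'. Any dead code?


statement follows a return and is unreachable
Dead: 'z = 26'


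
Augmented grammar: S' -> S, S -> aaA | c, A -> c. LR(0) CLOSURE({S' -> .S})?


Start: S' -> .S
For each item with dot before a nonterminal B, add B -> .γ for every B-production
Closure: [S' -> .S, S -> .aaA, S -> .c]


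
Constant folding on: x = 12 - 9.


12 - 9 = 3 at compile time
Optimized: x = 3


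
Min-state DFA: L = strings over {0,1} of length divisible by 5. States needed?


Track length mod 5: states 0..4, accept at 0
Minimal DFA: 5 states


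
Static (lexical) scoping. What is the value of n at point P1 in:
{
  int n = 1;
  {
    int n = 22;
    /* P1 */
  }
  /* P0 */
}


n declared in the same block as P1
n = 22


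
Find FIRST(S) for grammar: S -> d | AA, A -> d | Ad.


Per alternative of S: FIRST(d) = {d}; FIRST(AA) = {d}
FIRST(S) = {d}


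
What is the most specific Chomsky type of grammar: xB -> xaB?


LHS has context (more than one symbol) and |LHS| ≤ |RHS|
Classification: Type 1 (Context-Sensitive)


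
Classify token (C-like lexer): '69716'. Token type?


Pattern: digits only
Type: INTEGER_LITERAL


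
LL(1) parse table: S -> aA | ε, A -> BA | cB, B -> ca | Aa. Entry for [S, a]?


For [S, a]: 'a' ∈ FIRST(aA)
Entry: S -> aA


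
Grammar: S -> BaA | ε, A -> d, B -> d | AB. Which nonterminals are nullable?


A nonterminal is nullable iff some alternative derives ε (directly, or every symbol in it is nullable)
Nullable: {S}


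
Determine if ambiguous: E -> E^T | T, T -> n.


precedence layered via separate nonterminal T: deterministic
Unambiguous


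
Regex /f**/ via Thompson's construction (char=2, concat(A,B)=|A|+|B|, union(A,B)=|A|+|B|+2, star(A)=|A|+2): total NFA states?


Syntax tree has 1 char leaf(s), 0 union(s), 2 star(s)
chars contribute 1×2 = 2; each union adds +2; each star adds +2
Total: 2 + 0 + 4 = 6 states


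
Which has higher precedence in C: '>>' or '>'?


'>>' is shift (level 8); '>' is relational (level 7)
Higher level binds tighter
'>>' has higher precedence than '>'


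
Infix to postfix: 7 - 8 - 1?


Left to right (same or higher precedence on left)
Postfix: 7 8 - 1 -


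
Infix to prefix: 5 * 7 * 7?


left-to-right (same/higher precedence on left): tree is (* (* 5 7) 7)
Prefix: * * 5 7 7


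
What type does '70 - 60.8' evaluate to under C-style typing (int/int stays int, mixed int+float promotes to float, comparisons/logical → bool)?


Operand types: int - float
Rule: mixed int/float promotes to float; int/int stays int
Result type: float


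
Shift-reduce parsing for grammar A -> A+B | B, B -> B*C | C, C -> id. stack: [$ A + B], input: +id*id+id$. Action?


handle 'A+B' on top; lookahead ∈ FOLLOW(A) = {+, $}
Action: reduce (A -> A+B)


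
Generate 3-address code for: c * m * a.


Break into single-operator statements:
t1 = c * m
t2 = t1 * a


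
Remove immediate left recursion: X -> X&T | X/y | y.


Left-recursive alternatives: X&T, X/y; non-recursive: y
Introduce X': X -> yX', X' -> &TX' | /yX' | ε


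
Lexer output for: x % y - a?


Scan left to right, longest-match per lexeme
Tokens: ID(x), OP(%), ID(y), OP(-), ID(a)


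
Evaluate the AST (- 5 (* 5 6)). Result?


Evaluate inner: (* 5 6) = 30
Evaluate root: (- 5 30) = -25
Result: -25


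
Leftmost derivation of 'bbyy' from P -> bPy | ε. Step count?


Derivation: P => bPy => bbPyy => bbyy
Steps: 3


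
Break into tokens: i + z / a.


Scan left to right, longest-match per lexeme
Tokens: ID(i), OP(+), ID(z), OP(/), ID(a)


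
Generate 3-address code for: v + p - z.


Break into single-operator statements:
t1 = v + p
t2 = t1 - z


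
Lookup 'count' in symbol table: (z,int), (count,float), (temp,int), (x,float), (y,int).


Lookup 'count' → type float


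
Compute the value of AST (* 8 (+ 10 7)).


Evaluate inner: (+ 10 7) = 17
Evaluate root: (* 8 17) = 136
Result: 136


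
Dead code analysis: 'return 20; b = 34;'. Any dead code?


statement follows a return and is unreachable
Dead: 'b = 34'


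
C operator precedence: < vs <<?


'<<' is shift (level 8); '<' is relational (level 7)
Higher level binds tighter
'<<' has higher precedence than '<'


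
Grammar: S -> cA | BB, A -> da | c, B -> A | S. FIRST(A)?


Per alternative of A: FIRST(da) = {d}; FIRST(c) = {c}
FIRST(A) = {c, d}


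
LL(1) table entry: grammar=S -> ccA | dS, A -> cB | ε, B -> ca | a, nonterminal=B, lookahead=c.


For [B, c]: 'c' ∈ FIRST(ca)
Entry: B -> ca


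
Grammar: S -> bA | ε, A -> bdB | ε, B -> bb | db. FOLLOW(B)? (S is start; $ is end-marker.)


$ ∈ FOLLOW(S). For each A -> αBβ: add FIRST(β)\{ε} to FOLLOW(B); if β nullable, add FOLLOW(A).
FOLLOW(B) = {$}


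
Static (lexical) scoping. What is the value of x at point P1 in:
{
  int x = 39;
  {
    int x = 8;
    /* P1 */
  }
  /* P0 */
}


x declared in the same block as P1
x = 8


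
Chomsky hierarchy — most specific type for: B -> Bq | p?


Left-linear: every RHS is a terminal or one nonterminal followed by a terminal
Classification: Type 3 (Regular)


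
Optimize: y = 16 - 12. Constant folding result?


16 - 12 = 4 at compile time
Optimized: y = 4


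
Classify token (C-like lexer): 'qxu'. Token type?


Pattern: letter/underscore followed by alphanumerics, not a keyword
Type: IDENTIFIER


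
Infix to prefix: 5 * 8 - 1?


left-to-right (same/higher precedence on left): tree is (- (* 5 8) 1)
Prefix: - * 5 8 1


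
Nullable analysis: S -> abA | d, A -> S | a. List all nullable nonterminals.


A nonterminal is nullable iff some alternative derives ε (directly, or every symbol in it is nullable)
Nullable: {}


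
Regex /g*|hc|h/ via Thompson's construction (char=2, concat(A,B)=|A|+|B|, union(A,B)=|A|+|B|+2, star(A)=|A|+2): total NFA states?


Syntax tree has 4 char leaf(s), 2 union(s), 1 star(s)
chars contribute 4×2 = 8; each union adds +2; each star adds +2
Total: 8 + 4 + 2 = 14 states


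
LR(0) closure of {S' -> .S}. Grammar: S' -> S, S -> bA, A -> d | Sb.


Start: S' -> .S
For each item with dot before a nonterminal B, add B -> .γ for every B-production
Closure: [S' -> .S, S -> .bA]


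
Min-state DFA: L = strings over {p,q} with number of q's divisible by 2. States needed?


Track (count of q) mod 2: states 0..1, accept at 0
Minimal DFA: 2 states


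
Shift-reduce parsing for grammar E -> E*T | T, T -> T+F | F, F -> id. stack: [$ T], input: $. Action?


lookahead ∉ {+} so T won't extend; reduce E -> T
Action: reduce (E -> T)


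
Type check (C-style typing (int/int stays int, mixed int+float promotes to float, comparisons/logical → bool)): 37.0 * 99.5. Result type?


Operand types: float * float
Rule: mixed int/float promotes to float; int/int stays int
Result type: float


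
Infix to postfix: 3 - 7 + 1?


Left to right (same or higher precedence on left)
Postfix: 3 7 - 1 +


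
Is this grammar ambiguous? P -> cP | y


right-linear, alternatives start with distinct terminals 'c' vs 'y': unique leftmost derivation
Unambiguous


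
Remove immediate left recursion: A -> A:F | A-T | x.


Left-recursive alternatives: A:F, A-T; non-recursive: x
Introduce A': A -> xA', A' -> :FA' | -TA' | ε


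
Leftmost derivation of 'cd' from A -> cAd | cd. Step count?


Derivation: A => cd
Steps: 1


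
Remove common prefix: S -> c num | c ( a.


Common prefix: 'c'
Factored: S -> c S', S' -> num | ( a


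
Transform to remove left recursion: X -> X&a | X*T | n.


Left-recursive alternatives: X&a, X*T; non-recursive: n
Introduce X': X -> nX', X' -> &aX' | *TX' | ε


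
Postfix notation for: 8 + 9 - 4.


Left to right (same or higher precedence on left)
Postfix: 8 9 + 4 -


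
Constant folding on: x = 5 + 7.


5 + 7 = 12 at compile time
Optimized: x = 12


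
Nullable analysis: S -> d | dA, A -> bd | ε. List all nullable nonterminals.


A nonterminal is nullable iff some alternative derives ε (directly, or every symbol in it is nullable)
Nullable: {A}


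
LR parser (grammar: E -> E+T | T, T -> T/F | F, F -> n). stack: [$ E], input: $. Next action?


start symbol E on stack, input exhausted
Action: accept


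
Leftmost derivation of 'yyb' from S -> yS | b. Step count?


Derivation: S => yS => yyS => yyb
Steps: 3


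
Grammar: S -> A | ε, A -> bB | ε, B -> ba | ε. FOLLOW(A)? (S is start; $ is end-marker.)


$ ∈ FOLLOW(S). For each A -> αBβ: add FIRST(β)\{ε} to FOLLOW(B); if β nullable, add FOLLOW(A).
FOLLOW(A) = {$}


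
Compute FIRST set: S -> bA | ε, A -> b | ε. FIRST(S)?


Per alternative of S: FIRST(bA) = {b}; FIRST(ε) = {ε}
FIRST(S) = {b, ε}


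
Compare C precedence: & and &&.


'&' is bitwise AND (level 5); '&&' is logical AND (level 2)
Higher level binds tighter
'&' has higher precedence than '&&'


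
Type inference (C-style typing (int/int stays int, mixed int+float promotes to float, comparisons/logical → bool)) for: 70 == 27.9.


Operand types: int == float
Rule: comparison yields bool
Result type: bool


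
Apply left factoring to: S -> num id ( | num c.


Common prefix: 'num'
Factored: S -> num S', S' -> id ( | c


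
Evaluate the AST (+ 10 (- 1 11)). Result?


Evaluate inner: (- 1 11) = -10
Evaluate root: (+ 10 -10) = 0
Result: 0


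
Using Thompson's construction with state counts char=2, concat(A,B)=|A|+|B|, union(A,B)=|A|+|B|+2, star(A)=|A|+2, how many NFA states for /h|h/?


Syntax tree has 2 char leaf(s), 1 union(s), 0 star(s)
chars contribute 2×2 = 4; each union adds +2; each star adds +2
Total: 4 + 2 + 0 = 6 states


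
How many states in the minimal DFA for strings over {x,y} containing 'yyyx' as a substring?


KMP-style automaton: 4 progress states + 1 absorbing accept = 5
Minimal DFA: 5 states


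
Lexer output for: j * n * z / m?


Scan left to right, longest-match per lexeme
Tokens: ID(j), OP(*), ID(n), OP(*), ID(z), OP(/), ID(m)


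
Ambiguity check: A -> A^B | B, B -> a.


precedence layered via separate nonterminal B: deterministic
Unambiguous


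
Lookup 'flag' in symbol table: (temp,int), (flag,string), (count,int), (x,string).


Lookup 'flag' → type string


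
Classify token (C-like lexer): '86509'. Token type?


Pattern: digits only
Type: INTEGER_LITERAL


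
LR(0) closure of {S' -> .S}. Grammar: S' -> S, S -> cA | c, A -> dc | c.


Start: S' -> .S
For each item with dot before a nonterminal B, add B -> .γ for every B-production
Closure: [S' -> .S, S -> .cA, S -> .c]


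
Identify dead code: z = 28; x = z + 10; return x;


z is read by x's definition; x is returned
No dead code


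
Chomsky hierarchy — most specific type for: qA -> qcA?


LHS has context (more than one symbol) and |LHS| ≤ |RHS|
Classification: Type 1 (Context-Sensitive)


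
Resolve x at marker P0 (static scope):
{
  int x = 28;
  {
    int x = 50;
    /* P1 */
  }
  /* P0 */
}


x declared in the same block as P0
x = 28


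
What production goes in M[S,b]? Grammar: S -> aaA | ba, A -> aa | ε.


For [S, b]: 'b' ∈ FIRST(ba)
Entry: S -> ba


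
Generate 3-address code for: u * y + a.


Break into single-operator statements:
t1 = u * y
t2 = t1 + a


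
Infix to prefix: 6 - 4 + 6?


left-to-right (same/higher precedence on left): tree is (+ (- 6 4) 6)
Prefix: + - 6 4 6


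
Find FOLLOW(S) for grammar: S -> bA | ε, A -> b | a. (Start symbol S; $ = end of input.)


$ ∈ FOLLOW(S). For each A -> αBβ: add FIRST(β)\{ε} to FOLLOW(B); if β nullable, add FOLLOW(A).
FOLLOW(S) = {$}


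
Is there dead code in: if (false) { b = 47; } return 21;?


condition is constant false, so the whole block is unreachable
Dead: 'if (false) { b = 47; }'


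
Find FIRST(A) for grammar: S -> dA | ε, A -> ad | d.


Per alternative of A: FIRST(ad) = {a}; FIRST(d) = {d}
FIRST(A) = {a, d}


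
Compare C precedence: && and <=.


'<=' is relational (level 7); '&&' is logical AND (level 2)
Higher level binds tighter
'<=' has higher precedence than '&&'


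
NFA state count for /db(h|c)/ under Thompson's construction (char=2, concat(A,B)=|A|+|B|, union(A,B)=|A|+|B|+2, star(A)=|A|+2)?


Syntax tree has 4 char leaf(s), 1 union(s), 0 star(s)
chars contribute 4×2 = 8; each union adds +2; each star adds +2
Total: 8 + 2 + 0 = 10 states


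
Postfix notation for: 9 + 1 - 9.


Left to right (same or higher precedence on left)
Postfix: 9 1 + 9 -


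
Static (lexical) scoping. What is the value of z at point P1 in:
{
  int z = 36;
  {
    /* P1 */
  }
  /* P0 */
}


P1's block does not declare z; resolves to the enclosing declaration at depth 0
z = 36


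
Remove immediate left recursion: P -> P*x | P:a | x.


Left-recursive alternatives: P*x, P:a; non-recursive: x
Introduce P': P -> xP', P' -> *xP' | :aP' | ε


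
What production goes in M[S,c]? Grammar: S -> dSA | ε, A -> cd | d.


For [S, c]: ε is nullable and 'c' ∈ FOLLOW(S)
Entry: S -> ε


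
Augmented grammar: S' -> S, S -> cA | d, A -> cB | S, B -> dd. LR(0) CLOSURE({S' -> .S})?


Start: S' -> .S
For each item with dot before a nonterminal B, add B -> .γ for every B-production
Closure: [S' -> .S, S -> .cA, S -> .d]


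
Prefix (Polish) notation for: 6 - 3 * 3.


'*' binds tighter: tree is (- 6 (* 3 3))
Prefix: - 6 * 3 3


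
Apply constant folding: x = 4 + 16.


4 + 16 = 20 at compile time
Optimized: x = 20


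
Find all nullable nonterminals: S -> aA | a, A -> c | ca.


A nonterminal is nullable iff some alternative derives ε (directly, or every symbol in it is nullable)
Nullable: {}


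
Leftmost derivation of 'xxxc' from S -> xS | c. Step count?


Derivation: S => xS => xxS => xxxS => xxxc
Steps: 4


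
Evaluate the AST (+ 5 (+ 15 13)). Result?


Evaluate inner: (+ 15 13) = 28
Evaluate root: (+ 5 28) = 33
Result: 33


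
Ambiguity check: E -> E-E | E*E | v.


'v-v*v' has two parse trees (no precedence encoded between - and *)
Ambiguous


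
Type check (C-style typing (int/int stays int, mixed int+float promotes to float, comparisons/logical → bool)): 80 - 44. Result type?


Operand types: int - int
Rule: mixed int/float promotes to float; int/int stays int
Result type: int


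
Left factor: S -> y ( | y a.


Common prefix: 'y'
Factored: S -> y S', S' -> ( | a


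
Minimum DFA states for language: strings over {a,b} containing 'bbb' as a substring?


KMP-style automaton: 3 progress states + 1 absorbing accept = 4
Minimal DFA: 4 states


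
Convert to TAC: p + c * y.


Break into single-operator statements:
t1 = c * y
t2 = p + t1


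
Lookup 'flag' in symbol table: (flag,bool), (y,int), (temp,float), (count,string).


Lookup 'flag' → type bool


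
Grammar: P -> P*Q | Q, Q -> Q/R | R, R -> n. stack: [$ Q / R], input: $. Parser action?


handle 'Q/R' on top
Action: reduce (Q -> Q/R)


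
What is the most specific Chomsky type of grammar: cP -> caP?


LHS has context (more than one symbol) and |LHS| ≤ |RHS|
Classification: Type 1 (Context-Sensitive)


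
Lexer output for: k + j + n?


Scan left to right, longest-match per lexeme
Tokens: ID(k), OP(+), ID(j), OP(+), ID(n)


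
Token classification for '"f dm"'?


Pattern: double-quoted sequence
Type: STRING_LITERAL


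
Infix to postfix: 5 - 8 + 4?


Left to right (same or higher precedence on left)
Postfix: 5 8 - 4 +


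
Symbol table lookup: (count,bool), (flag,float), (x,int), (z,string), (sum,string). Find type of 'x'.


Lookup 'x' → type int


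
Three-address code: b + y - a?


Break into single-operator statements:
t1 = b + y
t2 = t1 - a


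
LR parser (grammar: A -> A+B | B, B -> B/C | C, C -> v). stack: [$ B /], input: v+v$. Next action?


no handle; shift 'v'
Action: shift


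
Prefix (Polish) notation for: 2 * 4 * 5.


left-to-right (same/higher precedence on left): tree is (* (* 2 4) 5)
Prefix: * * 2 4 5


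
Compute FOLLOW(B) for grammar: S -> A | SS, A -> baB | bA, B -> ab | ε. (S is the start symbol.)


$ ∈ FOLLOW(S). For each A -> αBβ: add FIRST(β)\{ε} to FOLLOW(B); if β nullable, add FOLLOW(A).
FOLLOW(B) = {$, b}


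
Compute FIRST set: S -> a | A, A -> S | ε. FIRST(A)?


Per alternative of A: FIRST(S) = {a, ε}; FIRST(ε) = {ε}
FIRST(A) = {a, ε}


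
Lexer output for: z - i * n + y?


Scan left to right, longest-match per lexeme
Tokens: ID(z), OP(-), ID(i), OP(*), ID(n), OP(+), ID(y)


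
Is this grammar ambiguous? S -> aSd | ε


balanced a^n…d^n: each string has a unique parse
Unambiguous


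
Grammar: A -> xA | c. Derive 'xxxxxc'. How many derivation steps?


Derivation: A => xA => xxA => xxxA => xxxxA => xxxxxA => xxxxxc
Steps: 6


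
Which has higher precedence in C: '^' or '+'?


'+' is additive (level 9); '^' is bitwise XOR (level 4)
Higher level binds tighter
'+' has higher precedence than '^'


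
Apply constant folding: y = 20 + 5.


20 + 5 = 25 at compile time
Optimized: y = 25


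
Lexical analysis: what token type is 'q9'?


Pattern: letter/underscore followed by alphanumerics, not a keyword
Type: IDENTIFIER


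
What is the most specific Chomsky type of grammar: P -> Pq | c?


Left-linear: every RHS is a terminal or one nonterminal followed by a terminal
Classification: Type 3 (Regular)
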